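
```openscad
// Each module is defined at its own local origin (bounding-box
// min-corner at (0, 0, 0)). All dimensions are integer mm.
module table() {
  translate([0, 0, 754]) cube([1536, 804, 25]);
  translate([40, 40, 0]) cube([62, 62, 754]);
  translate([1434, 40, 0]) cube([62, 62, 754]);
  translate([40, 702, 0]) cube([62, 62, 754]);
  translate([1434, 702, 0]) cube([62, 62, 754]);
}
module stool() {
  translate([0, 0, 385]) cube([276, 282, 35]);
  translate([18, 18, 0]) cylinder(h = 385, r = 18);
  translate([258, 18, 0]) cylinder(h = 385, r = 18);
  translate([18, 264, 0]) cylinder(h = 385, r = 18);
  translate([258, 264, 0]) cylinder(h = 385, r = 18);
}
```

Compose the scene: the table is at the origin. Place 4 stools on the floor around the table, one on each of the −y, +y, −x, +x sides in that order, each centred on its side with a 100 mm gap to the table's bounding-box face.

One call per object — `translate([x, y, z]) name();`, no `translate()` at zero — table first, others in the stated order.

table();
translate([630, -382, 0]) stool();
translate([630, 904, 0]) stool();
translate([-376, 261, 0]) stool();
translate([1636, 261, 0]) stool();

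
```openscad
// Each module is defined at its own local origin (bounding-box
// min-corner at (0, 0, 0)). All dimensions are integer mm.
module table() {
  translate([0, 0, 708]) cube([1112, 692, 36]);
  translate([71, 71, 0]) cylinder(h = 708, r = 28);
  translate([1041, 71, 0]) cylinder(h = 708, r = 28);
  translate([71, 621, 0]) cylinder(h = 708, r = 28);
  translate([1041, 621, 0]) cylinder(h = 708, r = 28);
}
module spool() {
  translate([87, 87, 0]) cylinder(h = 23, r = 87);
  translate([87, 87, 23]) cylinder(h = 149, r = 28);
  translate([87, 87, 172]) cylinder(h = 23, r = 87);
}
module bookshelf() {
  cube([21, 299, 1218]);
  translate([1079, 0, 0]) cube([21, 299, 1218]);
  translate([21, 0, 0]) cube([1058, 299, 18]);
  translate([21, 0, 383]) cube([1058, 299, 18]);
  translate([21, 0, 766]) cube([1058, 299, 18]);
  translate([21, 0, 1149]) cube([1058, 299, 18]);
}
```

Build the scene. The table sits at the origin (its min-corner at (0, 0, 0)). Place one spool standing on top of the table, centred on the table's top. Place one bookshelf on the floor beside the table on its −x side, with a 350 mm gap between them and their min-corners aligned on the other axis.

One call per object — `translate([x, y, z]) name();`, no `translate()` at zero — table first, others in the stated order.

table();
translate([469, 259, 744]) spool();
translate([-1450, 0, 0]) bookshelf();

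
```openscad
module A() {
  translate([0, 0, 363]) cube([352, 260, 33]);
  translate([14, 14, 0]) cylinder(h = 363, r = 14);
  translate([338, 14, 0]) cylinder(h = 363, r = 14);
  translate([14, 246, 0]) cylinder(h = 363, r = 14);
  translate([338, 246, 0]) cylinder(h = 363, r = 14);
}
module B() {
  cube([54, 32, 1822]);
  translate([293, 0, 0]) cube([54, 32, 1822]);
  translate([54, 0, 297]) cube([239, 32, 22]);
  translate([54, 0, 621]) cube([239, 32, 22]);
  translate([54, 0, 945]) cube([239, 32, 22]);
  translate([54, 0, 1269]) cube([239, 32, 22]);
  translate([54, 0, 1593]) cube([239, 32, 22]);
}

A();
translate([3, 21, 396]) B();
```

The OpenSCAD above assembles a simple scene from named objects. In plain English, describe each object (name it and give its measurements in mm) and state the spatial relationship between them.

A is a four-legged stool. The seat is 352×260 mm, 33 mm thick, top at z = 396 mm. It stands on four round legs, each 28 mm in diameter, from z = 0 to the seat underside, each leg's axis is inset half a diameter from the nearest pair of seat edges (so the leg's bounding box is flush with the corner).

B is a wooden ladder with two side rails of 54×32 mm section and 1822 mm height, set 347 mm apart overall. Between them run 5 rectangular rungs (32 mm deep, 22 mm thick), front faces flush with the rails' −y face. The bottom of the first rung is 297 mm above the floor and each subsequent rung is 324 mm higher than the one below.

The ladder is on top of the stool.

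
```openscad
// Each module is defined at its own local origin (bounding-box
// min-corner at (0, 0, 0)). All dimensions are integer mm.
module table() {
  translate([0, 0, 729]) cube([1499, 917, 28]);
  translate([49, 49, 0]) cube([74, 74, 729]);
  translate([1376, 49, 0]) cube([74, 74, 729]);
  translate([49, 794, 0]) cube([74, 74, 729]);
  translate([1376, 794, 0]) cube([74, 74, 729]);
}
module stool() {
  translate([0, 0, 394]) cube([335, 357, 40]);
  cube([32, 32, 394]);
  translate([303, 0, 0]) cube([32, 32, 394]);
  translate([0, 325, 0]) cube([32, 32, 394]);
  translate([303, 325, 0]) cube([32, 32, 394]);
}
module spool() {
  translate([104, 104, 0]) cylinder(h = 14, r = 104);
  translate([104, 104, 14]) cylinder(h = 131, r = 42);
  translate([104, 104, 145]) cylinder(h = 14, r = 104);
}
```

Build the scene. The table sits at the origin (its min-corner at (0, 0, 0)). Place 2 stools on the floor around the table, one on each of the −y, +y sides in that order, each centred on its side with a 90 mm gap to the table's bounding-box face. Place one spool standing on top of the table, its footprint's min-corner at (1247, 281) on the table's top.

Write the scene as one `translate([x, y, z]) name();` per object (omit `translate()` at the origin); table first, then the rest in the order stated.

table();
translate([582, -447, 0]) stool();
translate([582, 1007, 0]) stool();
translate([1247, 281, 757]) spool();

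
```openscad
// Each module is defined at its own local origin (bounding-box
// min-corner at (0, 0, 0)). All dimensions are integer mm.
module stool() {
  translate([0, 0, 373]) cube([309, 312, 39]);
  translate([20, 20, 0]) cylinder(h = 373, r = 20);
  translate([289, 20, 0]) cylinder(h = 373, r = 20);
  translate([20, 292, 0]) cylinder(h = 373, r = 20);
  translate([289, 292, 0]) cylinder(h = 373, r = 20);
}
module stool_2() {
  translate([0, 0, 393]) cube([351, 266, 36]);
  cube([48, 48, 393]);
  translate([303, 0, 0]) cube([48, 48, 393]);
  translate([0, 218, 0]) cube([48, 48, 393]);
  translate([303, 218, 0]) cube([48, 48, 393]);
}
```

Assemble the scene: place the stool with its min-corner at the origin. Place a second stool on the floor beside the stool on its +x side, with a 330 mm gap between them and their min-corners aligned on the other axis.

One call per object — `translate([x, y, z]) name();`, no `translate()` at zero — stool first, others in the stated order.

stool();
translate([639, 0, 0]) stool_2();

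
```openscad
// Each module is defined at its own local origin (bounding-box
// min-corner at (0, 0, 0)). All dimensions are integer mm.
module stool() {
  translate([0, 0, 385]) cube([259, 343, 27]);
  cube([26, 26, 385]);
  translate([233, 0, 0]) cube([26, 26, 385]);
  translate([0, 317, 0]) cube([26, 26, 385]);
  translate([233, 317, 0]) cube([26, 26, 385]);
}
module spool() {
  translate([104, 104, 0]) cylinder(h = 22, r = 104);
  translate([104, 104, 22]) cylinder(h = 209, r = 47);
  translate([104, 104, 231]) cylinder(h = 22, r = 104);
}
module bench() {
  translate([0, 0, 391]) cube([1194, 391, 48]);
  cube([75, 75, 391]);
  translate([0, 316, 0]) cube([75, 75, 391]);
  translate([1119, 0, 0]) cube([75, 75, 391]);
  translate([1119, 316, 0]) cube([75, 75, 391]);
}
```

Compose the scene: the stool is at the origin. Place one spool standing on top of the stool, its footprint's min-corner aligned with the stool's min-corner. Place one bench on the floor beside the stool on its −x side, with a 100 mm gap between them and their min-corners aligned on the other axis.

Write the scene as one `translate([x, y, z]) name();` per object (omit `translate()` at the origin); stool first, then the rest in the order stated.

stool();
translate([0, 0, 412]) spool();
translate([-1294, 0, 0]) bench();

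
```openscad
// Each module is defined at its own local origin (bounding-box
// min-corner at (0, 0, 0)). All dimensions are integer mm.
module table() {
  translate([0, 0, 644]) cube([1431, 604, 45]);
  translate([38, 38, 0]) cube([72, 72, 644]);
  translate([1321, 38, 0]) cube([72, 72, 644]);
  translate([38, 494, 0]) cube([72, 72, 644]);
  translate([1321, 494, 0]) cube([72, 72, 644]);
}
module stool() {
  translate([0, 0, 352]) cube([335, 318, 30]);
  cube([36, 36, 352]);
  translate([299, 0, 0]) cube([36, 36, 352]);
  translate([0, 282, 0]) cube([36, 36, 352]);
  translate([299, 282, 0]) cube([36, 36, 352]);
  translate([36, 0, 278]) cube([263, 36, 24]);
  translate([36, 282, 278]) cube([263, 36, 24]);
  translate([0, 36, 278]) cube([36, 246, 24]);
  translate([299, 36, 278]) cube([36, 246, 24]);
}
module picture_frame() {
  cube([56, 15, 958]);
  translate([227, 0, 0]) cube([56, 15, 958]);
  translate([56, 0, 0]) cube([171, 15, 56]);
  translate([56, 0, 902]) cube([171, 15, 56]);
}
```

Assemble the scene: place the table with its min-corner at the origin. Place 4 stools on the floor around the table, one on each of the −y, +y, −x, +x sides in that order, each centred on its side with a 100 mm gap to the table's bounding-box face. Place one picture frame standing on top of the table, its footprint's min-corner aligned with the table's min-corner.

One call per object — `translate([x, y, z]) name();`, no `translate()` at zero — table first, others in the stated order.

table();
translate([548, -418, 0]) stool();
translate([548, 704, 0]) stool();
translate([-435, 143, 0]) stool();
translate([1531, 143, 0]) stool();
translate([0, 0, 689]) picture_frame();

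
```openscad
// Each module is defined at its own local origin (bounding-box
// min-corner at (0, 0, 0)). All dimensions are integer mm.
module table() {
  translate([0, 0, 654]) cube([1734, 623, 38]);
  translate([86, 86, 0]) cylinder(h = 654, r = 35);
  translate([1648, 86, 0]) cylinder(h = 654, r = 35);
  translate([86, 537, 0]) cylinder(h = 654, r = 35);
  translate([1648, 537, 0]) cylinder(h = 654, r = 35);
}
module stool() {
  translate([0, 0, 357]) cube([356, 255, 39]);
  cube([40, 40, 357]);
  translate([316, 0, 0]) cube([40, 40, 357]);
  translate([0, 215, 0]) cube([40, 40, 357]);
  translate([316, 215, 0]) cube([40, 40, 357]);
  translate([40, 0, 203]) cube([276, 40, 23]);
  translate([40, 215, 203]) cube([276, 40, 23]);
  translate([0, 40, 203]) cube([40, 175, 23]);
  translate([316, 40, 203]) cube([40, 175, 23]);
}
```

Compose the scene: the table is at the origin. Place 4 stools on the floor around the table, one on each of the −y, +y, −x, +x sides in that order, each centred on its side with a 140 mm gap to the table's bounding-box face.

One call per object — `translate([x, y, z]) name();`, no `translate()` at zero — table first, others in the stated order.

table();
translate([689, -395, 0]) stool();
translate([689, 763, 0]) stool();
translate([-496, 184, 0]) stool();
translate([1874, 184, 0]) stool();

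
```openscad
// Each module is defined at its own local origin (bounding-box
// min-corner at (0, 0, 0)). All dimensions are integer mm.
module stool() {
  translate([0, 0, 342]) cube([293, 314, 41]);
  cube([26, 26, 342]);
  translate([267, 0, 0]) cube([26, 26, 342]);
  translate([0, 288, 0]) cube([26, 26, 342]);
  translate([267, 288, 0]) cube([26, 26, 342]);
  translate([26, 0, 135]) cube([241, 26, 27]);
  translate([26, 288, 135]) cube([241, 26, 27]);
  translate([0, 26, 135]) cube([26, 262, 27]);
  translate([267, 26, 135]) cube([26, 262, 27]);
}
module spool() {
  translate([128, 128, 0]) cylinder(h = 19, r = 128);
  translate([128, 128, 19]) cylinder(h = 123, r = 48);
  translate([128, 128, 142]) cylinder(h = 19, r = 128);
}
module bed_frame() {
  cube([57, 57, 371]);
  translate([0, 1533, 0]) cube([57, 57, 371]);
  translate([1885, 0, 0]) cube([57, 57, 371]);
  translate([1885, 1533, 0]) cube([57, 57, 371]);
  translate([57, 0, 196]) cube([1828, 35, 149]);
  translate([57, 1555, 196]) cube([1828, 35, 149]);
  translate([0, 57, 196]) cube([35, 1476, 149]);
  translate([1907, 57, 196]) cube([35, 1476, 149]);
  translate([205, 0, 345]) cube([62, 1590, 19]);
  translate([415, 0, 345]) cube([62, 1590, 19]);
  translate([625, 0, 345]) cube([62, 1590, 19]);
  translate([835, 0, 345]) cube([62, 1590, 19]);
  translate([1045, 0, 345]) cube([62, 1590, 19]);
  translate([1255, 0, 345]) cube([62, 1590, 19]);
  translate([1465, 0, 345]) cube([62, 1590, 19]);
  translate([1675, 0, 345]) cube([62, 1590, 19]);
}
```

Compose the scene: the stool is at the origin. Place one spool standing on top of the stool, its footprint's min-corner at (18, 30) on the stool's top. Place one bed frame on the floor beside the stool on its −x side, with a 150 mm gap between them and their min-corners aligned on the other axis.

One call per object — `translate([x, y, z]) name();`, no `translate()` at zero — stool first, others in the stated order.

stool();
translate([18, 30, 383]) spool();
translate([-2092, 0, 0]) bed_frame();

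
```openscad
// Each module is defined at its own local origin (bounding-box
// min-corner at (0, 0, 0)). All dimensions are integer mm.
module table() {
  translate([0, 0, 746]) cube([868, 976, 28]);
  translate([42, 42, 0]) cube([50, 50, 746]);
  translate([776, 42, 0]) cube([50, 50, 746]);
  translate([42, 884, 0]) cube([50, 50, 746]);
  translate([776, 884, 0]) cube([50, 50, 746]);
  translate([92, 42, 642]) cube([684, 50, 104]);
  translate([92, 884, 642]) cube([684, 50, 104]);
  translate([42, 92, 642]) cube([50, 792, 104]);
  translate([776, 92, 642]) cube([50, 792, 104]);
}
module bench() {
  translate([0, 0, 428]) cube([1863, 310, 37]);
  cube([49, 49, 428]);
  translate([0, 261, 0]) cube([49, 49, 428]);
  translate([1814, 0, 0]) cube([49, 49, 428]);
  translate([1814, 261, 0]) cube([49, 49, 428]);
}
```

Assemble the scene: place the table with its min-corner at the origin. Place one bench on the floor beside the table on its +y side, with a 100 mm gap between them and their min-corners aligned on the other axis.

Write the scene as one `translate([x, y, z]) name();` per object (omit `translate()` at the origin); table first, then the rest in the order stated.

table();
translate([0, 1076, 0]) bench();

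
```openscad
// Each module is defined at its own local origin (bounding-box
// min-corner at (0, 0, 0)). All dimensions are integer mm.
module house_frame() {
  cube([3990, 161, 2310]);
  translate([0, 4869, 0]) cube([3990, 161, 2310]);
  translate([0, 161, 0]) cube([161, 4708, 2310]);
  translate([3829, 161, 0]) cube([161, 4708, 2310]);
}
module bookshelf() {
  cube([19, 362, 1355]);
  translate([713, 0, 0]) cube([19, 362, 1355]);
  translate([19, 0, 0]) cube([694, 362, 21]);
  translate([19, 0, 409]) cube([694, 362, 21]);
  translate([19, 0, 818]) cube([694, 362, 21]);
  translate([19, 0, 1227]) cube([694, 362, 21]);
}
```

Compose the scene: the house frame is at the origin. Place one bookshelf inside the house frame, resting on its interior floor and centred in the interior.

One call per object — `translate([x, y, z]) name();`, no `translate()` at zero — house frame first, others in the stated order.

house_frame();
translate([1629, 2334, 0]) bookshelf();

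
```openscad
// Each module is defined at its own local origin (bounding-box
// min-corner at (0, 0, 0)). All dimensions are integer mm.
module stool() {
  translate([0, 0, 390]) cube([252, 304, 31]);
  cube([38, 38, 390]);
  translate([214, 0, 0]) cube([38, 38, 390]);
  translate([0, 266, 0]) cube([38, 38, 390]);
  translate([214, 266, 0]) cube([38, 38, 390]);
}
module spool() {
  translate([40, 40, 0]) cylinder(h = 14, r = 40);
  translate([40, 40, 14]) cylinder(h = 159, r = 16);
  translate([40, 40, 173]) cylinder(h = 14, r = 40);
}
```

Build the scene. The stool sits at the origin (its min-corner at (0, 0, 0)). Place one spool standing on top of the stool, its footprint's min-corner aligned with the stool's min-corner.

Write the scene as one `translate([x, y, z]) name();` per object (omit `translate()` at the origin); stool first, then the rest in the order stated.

stool();
translate([0, 0, 421]) spool();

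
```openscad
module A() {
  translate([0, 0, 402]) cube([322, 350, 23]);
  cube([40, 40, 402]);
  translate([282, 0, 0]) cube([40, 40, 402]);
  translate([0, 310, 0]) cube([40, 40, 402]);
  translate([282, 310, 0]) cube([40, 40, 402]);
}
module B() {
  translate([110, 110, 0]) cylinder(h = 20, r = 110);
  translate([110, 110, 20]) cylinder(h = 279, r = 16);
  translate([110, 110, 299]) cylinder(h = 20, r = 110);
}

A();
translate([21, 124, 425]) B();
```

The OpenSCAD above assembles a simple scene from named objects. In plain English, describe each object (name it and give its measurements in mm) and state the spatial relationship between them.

A is a four-legged stool. The seat is a 322×350×23 mm slab whose top surface is at z = 425 mm; four square legs, each 40×40 mm in cross-section, run from the floor (z = 0) to the underside of the seat, each flush with a corner of the seat.

B is a spool: two coaxial disc flanges of radius 110 mm and thickness 20 mm, joined by a core cylinder of radius 16 mm and height 279 mm. The lower flange rests on z = 0 and the three cylinders share a vertical axis.

The spool is on top of the stool.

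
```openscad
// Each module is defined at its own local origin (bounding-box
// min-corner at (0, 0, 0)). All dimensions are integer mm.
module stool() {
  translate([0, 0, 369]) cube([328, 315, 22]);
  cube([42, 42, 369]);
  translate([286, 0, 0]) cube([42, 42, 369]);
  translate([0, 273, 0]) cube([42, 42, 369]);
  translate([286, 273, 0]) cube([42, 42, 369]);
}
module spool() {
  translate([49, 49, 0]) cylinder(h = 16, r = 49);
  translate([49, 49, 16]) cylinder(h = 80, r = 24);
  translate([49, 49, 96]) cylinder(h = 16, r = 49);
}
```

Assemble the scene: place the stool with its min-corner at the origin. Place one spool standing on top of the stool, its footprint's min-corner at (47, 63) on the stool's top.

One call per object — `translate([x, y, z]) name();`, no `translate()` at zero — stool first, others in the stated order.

stool();
translate([47, 63, 391]) spool();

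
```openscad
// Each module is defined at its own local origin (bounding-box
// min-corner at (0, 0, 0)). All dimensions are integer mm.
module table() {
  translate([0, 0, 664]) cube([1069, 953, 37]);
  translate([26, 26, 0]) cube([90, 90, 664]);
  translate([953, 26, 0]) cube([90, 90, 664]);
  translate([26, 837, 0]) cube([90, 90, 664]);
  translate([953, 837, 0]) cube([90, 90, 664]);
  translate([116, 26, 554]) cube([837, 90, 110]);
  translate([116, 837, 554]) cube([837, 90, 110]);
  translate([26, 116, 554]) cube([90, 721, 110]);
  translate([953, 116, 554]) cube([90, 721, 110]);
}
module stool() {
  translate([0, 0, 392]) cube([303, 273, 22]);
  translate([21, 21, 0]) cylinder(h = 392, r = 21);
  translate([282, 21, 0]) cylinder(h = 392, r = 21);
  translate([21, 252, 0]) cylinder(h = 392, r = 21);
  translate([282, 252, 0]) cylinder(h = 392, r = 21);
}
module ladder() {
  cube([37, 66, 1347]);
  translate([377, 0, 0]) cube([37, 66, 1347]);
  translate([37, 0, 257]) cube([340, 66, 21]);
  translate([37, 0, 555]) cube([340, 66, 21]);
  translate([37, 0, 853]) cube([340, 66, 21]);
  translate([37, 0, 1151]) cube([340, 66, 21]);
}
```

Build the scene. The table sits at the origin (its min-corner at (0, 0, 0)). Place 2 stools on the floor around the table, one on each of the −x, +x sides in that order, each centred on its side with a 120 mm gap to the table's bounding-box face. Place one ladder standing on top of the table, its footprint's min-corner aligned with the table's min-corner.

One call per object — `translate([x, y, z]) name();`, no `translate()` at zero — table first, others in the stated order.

table();
translate([-423, 340, 0]) stool();
translate([1189, 340, 0]) stool();
translate([0, 0, 701]) ladder();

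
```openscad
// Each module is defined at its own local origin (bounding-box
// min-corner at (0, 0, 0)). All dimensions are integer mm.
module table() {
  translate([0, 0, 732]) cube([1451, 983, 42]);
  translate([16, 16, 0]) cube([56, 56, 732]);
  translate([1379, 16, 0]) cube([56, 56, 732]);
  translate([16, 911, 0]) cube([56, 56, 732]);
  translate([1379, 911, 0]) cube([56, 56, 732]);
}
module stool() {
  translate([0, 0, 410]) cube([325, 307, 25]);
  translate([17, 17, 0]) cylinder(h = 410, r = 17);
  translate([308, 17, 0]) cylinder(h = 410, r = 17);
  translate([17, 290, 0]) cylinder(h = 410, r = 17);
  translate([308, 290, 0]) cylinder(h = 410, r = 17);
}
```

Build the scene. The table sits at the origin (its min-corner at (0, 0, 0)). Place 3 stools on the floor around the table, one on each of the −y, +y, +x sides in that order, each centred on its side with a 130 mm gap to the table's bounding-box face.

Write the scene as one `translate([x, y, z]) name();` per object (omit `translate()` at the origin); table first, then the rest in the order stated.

table();
translate([563, -437, 0]) stool();
translate([563, 1113, 0]) stool();
translate([1581, 338, 0]) stool();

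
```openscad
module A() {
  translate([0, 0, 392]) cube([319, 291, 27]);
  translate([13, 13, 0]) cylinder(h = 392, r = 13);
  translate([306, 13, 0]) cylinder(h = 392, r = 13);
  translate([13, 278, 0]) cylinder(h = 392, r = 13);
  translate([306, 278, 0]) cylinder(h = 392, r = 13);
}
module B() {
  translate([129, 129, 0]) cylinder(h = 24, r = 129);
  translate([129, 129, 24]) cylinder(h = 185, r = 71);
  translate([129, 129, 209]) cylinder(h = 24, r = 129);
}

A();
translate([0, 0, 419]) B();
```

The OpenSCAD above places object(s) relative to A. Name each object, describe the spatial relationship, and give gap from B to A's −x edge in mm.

A is a stool. B is a spool. The spool is on top of the stool. The gap from the spool to the stool's −x edge is 0 mm.

The spool's min-x is at 0; the stool's min-x is 0; gap = 0 mm.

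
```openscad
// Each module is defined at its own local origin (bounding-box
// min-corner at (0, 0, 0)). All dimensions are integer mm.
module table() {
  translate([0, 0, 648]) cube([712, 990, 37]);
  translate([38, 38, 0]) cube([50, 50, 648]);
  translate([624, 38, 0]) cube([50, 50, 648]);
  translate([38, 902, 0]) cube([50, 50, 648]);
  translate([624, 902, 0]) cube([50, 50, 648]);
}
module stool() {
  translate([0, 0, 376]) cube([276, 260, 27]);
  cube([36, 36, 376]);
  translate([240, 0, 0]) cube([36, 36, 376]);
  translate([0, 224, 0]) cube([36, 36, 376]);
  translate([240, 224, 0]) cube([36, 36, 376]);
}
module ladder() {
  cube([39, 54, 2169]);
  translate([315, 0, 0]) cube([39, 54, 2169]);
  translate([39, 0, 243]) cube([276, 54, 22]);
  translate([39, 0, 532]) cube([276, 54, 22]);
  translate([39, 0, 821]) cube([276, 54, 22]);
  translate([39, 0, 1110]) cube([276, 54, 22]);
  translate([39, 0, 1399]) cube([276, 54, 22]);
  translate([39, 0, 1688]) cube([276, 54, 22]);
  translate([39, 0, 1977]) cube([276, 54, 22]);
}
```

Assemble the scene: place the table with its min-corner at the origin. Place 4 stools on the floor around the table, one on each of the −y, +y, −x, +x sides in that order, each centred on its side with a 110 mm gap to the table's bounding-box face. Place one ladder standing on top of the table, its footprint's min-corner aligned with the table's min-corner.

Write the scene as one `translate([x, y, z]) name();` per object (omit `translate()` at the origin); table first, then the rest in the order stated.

table();
translate([218, -370, 0]) stool();
translate([218, 1100, 0]) stool();
translate([-386, 365, 0]) stool();
translate([822, 365, 0]) stool();
translate([0, 0, 685]) ladder();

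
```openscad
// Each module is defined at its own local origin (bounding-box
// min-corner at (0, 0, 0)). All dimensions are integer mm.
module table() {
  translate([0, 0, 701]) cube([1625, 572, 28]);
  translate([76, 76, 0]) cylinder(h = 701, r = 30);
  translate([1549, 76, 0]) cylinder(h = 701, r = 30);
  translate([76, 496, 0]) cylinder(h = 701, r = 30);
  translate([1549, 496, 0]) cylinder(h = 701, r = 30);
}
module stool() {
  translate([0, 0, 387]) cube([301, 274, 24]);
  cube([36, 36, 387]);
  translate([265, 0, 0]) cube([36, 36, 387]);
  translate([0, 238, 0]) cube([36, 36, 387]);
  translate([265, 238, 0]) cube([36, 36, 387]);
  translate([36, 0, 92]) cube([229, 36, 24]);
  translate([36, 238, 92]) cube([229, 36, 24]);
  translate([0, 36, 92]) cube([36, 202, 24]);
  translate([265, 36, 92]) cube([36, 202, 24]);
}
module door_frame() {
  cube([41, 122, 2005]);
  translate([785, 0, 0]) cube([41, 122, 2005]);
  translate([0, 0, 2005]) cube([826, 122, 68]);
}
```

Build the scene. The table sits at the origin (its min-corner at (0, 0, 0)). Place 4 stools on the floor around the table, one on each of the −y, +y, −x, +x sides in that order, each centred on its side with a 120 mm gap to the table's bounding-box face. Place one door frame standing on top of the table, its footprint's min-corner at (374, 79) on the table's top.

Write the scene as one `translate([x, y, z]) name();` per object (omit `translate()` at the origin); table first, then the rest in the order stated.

table();
translate([662, -394, 0]) stool();
translate([662, 692, 0]) stool();
translate([-421, 149, 0]) stool();
translate([1745, 149, 0]) stool();
translate([374, 79, 729]) door_frame();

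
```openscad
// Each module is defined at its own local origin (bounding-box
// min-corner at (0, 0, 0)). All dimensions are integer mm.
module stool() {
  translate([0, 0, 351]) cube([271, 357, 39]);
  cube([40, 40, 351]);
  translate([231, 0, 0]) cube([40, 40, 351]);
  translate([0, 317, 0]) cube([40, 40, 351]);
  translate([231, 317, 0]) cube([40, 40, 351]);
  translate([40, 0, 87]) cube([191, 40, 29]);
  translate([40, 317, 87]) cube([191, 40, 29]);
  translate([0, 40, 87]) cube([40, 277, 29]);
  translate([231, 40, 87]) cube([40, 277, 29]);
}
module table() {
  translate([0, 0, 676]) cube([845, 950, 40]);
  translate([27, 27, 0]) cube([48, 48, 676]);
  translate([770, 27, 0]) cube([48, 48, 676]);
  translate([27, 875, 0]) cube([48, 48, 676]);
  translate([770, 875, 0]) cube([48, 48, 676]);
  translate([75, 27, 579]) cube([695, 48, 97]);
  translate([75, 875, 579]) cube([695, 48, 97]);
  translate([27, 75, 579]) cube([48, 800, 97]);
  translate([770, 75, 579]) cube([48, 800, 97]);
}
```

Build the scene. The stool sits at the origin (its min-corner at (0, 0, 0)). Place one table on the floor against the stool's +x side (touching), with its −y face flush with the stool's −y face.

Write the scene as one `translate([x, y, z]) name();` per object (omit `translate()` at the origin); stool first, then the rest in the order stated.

stool();
translate([271, 0, 0]) table();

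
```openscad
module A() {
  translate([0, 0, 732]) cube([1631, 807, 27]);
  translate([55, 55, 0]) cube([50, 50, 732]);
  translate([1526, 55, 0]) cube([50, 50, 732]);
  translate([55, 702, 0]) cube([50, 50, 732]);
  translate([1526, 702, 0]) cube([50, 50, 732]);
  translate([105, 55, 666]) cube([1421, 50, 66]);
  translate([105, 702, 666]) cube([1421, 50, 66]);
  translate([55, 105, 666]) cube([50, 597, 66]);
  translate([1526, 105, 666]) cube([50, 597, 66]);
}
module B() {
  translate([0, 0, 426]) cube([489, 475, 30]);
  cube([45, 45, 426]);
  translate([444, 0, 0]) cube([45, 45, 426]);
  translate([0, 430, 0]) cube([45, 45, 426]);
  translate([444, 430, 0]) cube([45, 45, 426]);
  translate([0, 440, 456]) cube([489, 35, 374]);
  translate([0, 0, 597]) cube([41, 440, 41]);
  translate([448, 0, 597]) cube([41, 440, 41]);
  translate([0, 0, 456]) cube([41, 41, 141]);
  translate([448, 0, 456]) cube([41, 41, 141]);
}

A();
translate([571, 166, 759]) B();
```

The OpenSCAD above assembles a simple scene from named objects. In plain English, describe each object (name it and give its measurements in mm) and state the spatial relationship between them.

A is a rectangular dining table. The top is 1631×807×27 mm with its upper surface at z = 759 mm. It stands on four 50×50 mm square legs, each inset 55 mm from the nearest pair of top edges, running from the floor to the underside of the top. Four apron rails, 50 mm thick and 66 mm tall, run between adjacent legs with their top edges flush with the underside of the top and their outer faces flush with the legs' outer faces.

B is a chair: 489×475 mm seat, 30 mm thick, top at z = 456 mm, on four 45 mm square corner legs flush with the seat edges. A 35 mm thick backrest slab spans the full seat width, extending 374 mm above the seat top, its back face flush with the seat's +y edge. Two armrests of 41×41 mm section run along each side from the seat's front edge to the front of the backrest, top faces 182 mm above the seat top and outer faces flush with the seat's x-edges; a 41×41 mm post under the front of each armrest stands on the seat at the front corner.

The chair is on top of the table, centred.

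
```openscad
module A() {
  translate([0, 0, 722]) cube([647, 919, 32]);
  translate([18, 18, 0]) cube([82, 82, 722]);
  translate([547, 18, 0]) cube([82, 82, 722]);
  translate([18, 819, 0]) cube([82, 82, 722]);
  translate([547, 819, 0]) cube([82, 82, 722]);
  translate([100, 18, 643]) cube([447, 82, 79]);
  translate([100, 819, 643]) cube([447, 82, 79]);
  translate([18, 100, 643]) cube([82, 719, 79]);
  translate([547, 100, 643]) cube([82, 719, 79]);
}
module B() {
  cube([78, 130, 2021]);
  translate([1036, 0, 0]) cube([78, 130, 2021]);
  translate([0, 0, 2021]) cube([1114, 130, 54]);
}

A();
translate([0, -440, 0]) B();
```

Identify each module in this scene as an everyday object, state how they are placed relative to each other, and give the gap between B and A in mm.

A is a table. B is a door frame. The door frame is on the floor beside the table on its −y side. The gap between the door frame and the table is 310 mm.

The door frame's nearest face is 310 mm from the table's −y face.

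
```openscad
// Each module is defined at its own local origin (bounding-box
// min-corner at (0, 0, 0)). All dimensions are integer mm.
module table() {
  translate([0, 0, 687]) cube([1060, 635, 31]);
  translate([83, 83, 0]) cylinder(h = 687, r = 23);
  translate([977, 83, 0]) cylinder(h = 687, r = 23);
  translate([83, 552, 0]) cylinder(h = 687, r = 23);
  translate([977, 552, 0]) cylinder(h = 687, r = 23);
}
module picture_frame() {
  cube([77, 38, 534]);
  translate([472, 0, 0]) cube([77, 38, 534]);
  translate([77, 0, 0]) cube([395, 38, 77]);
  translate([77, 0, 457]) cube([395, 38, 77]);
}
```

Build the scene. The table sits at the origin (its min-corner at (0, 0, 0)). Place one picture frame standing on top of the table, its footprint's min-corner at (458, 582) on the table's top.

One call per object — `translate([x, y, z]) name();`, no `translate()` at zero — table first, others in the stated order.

table();
translate([458, 582, 718]) picture_frame();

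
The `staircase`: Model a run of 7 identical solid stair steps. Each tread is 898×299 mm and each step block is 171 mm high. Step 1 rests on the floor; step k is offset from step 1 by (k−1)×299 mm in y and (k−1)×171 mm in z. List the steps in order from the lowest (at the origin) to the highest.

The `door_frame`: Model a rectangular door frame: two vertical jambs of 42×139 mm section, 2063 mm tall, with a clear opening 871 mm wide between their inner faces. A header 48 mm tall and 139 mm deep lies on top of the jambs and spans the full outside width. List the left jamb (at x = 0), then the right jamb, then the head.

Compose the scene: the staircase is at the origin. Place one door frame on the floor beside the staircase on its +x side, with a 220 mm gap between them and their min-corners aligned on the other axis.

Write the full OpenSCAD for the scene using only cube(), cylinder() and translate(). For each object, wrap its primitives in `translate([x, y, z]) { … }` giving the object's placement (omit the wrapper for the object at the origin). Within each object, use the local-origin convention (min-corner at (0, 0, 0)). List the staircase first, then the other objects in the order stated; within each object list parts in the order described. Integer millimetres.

cube([898, 299, 171]);
translate([0, 299, 171]) cube([898, 299, 171]);
translate([0, 598, 342]) cube([898, 299, 171]);
translate([0, 897, 513]) cube([898, 299, 171]);
translate([0, 1196, 684]) cube([898, 299, 171]);
translate([0, 1495, 855]) cube([898, 299, 171]);
translate([0, 1794, 1026]) cube([898, 299, 171]);
translate([1118, 0, 0]) {
  cube([42, 139, 2063]);
  translate([913, 0, 0]) cube([42, 139, 2063]);
  translate([0, 0, 2063]) cube([955, 139, 48]);
}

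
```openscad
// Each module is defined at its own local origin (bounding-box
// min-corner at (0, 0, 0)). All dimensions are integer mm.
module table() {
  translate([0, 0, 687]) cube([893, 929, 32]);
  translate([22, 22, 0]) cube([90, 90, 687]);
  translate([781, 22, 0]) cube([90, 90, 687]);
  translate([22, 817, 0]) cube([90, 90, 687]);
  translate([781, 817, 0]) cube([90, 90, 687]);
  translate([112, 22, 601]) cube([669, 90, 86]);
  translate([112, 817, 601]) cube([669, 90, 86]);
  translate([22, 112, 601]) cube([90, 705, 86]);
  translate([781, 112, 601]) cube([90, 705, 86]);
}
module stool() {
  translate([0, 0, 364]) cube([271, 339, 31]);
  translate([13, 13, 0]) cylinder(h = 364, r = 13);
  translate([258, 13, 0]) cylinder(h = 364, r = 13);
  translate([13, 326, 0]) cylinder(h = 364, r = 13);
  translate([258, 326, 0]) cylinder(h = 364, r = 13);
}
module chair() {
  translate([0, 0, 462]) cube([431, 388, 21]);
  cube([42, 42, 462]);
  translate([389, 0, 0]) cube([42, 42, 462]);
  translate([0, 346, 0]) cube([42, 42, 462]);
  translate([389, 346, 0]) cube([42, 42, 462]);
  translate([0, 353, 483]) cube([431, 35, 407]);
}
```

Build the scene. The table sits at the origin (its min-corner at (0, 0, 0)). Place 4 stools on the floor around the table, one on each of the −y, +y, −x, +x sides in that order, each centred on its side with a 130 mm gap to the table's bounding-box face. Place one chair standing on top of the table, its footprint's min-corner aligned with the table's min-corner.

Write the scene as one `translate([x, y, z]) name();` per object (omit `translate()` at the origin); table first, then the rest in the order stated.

table();
translate([311, -469, 0]) stool();
translate([311, 1059, 0]) stool();
translate([-401, 295, 0]) stool();
translate([1023, 295, 0]) stool();
translate([0, 0, 719]) chair();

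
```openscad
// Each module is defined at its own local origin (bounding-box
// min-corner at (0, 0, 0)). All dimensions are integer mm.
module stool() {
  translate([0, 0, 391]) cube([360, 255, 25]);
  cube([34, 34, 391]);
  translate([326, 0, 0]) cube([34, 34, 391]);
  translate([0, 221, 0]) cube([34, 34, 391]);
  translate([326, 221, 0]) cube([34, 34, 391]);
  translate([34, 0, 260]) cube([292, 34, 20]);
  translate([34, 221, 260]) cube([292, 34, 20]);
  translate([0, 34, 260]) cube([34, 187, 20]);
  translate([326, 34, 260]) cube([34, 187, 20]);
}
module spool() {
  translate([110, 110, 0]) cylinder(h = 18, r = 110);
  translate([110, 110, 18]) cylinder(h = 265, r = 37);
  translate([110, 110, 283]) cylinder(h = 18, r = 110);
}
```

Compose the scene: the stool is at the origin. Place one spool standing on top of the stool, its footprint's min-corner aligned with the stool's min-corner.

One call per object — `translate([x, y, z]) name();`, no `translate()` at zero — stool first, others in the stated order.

stool();
translate([0, 0, 416]) spool();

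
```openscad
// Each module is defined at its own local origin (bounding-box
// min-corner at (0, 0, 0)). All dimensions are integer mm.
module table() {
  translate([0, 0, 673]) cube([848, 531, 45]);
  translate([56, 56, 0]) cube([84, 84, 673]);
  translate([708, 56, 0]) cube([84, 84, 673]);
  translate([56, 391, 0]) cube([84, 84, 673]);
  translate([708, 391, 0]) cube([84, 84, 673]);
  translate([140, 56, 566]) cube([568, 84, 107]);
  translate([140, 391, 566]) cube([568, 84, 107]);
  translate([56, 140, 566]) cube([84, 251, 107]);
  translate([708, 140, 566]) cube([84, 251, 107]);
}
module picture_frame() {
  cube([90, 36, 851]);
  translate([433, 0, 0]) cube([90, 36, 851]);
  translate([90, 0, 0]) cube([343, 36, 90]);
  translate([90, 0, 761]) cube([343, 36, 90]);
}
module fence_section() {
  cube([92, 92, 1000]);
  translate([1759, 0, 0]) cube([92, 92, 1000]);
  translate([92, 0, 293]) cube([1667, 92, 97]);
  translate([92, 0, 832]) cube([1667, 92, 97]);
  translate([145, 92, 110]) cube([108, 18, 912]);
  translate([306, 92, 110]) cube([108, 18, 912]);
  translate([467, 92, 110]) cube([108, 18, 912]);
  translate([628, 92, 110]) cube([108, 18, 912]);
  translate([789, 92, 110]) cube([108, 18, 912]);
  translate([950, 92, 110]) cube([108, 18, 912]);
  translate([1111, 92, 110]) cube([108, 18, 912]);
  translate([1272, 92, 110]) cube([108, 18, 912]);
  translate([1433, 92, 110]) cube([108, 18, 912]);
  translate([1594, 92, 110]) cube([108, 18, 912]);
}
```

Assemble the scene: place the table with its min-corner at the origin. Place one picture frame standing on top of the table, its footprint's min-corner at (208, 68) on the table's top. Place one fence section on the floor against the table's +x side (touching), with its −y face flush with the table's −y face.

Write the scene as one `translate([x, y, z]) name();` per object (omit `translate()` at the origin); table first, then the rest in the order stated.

table();
translate([208, 68, 718]) picture_frame();
translate([848, 0, 0]) fence_section();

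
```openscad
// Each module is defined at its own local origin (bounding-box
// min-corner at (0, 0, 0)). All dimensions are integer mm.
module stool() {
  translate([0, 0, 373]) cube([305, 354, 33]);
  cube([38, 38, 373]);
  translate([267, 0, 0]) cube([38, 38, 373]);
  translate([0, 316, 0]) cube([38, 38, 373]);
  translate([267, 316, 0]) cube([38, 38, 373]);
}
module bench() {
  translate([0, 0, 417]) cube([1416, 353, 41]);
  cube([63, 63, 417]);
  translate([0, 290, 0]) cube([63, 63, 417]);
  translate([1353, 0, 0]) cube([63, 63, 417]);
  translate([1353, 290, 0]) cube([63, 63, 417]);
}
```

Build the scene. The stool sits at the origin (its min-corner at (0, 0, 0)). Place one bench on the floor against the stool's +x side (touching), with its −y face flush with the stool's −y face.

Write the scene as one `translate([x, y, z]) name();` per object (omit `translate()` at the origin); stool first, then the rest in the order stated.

stool();
translate([305, 0, 0]) bench();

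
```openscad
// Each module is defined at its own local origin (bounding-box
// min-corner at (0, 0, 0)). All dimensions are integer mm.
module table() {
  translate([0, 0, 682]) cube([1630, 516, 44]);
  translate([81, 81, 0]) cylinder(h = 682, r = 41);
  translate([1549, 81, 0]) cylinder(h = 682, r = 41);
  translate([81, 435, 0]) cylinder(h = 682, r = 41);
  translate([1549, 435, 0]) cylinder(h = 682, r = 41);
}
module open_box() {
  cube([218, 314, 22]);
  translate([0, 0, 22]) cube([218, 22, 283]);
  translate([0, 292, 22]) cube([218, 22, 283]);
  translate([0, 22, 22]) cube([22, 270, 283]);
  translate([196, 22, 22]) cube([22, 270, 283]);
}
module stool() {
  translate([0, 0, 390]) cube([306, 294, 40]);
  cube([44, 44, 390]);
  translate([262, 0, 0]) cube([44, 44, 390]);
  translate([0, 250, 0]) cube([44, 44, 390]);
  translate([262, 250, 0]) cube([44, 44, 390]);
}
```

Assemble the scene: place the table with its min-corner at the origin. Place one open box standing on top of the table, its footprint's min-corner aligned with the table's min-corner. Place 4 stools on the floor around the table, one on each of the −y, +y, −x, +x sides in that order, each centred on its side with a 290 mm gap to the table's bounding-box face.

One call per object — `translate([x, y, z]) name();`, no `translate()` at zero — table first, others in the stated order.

table();
translate([0, 0, 726]) open_box();
translate([662, -584, 0]) stool();
translate([662, 806, 0]) stool();
translate([-596, 111, 0]) stool();
translate([1920, 111, 0]) stool();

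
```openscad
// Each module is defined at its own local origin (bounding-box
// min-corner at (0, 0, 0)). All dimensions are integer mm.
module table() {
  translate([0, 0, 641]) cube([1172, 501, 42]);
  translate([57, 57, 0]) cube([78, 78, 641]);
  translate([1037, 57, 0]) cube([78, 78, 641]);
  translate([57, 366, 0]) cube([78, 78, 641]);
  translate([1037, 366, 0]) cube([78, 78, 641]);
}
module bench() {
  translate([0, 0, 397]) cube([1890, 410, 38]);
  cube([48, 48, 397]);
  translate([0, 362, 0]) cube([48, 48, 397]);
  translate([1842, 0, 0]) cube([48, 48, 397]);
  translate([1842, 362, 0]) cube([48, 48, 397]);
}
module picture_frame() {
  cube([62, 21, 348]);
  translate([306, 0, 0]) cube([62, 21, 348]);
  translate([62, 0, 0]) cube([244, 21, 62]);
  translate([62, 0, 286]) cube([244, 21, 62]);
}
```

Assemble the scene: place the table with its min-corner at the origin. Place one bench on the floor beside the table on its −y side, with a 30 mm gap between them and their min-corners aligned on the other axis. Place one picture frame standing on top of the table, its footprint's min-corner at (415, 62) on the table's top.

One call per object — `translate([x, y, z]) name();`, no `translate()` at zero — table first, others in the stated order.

table();
translate([0, -440, 0]) bench();
translate([415, 62, 683]) picture_frame();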